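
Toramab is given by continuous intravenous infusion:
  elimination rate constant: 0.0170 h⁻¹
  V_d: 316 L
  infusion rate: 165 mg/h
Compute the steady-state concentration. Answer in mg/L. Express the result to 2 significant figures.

CL = k × Vd = 0.01700 × 316 = 5.372 L/h
At steady state Css = R₀ / CL = 165 / 5.372 = 30.71 mg/L

31 mg/L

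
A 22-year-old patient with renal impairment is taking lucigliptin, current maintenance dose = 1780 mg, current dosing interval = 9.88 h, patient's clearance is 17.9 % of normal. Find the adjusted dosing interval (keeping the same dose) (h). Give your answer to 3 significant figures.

To keep the same average steady-state level, dosing rate must scale with clearance.
CL ratio = 17.9 / 100 = 0.1790
New interval (same dose) = 9.88 / 0.1790 = 55.20 h

55.2 h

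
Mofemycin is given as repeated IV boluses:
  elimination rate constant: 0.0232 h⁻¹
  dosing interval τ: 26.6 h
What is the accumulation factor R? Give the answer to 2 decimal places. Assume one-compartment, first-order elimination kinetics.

2.17

e^(−kτ) = e^(−0.02320 × 26.6) = 0.5395
Accumulation ratio R = 1 / (1 − e^(−kτ)) = 1 / (1 − 0.5395) = 2.172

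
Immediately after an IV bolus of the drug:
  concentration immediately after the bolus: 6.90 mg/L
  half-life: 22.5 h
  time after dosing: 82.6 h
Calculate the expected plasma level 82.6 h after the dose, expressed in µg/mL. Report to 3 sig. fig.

k = ln2 / t½ = 0.693147 / 22.5 = 0.03081 h⁻¹
C = C₀ · e^(−k·t) = 6.900 × e^(−0.03081 × 82.6)
  = 6.900 × 0.07848 = 0.5415 mg/L
(0.5415 mg/L = 0.5415 µg/mL)

0.542 µg/mL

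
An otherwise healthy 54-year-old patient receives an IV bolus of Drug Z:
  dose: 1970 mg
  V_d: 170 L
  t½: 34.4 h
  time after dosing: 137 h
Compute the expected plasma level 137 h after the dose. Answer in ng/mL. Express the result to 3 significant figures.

C₀ = Dose / Vd = 1970 / 170 = 11.59 mg/L
k = ln2 / t½ = 0.693147 / 34.4 = 0.02015 h⁻¹
C = C₀ · e^(−k·t) = 11.59 × e^(−0.02015 × 137)
  = 11.59 × 0.06326 = 0.7332 mg/L
Convert: 0.7332 mg/L × 1000 = 733.2 ng/mL

733 ng/mL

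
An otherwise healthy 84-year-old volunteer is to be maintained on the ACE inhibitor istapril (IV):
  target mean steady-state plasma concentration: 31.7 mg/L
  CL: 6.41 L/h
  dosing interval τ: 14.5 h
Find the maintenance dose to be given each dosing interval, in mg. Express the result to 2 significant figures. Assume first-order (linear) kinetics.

At steady state, Dose/τ = Css × CL.
Dose = Css × CL × τ = 31.7 × 6.410 × 14.5 = 2946 mg

2900 mg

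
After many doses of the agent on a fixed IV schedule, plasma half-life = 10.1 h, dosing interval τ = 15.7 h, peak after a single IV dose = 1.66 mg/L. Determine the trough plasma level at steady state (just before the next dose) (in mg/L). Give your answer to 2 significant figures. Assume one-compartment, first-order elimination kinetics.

k = ln2 / t½ = 0.693147 / 10.1 = 0.06863 h⁻¹
e^(−kτ) = e^(−0.06863 × 15.7) = 0.3404
Accumulation ratio R = 1 / (1 − e^(−kτ)) = 1 / (1 − 0.3404) = 1.516
Steady-state trough = C₀ × R × e^(−kτ) = 1.66 × 1.516 × 0.3404 = 0.8566 mg/L

0.86 mg/L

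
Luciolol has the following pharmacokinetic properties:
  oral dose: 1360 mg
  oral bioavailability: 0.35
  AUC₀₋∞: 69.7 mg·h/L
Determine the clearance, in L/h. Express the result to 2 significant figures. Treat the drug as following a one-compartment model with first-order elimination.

CL = F·Dose / AUC = 0.35 × 1360 / 69.7 = 6.829 L/h

6.8 L/h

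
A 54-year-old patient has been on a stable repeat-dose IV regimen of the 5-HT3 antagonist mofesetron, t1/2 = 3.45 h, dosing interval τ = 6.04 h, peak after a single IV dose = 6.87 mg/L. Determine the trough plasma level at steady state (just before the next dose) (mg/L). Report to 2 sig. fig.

k = ln2 / t½ = 0.693147 / 3.45 = 0.2009 h⁻¹
e^(−kτ) = e^(−0.2009 × 6.04) = 0.2972
Accumulation ratio R = 1 / (1 − e^(−kτ)) = 1 / (1 − 0.2972) = 1.423
Steady-state trough = C₀ × R × e^(−kτ) = 6.87 × 1.423 × 0.2972 = 2.905 mg/L

2.9 mg/L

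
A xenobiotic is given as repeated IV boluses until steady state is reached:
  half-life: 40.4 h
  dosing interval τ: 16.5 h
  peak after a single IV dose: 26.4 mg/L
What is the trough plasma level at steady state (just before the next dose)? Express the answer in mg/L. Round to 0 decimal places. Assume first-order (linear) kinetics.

81 mg/L

k = ln2 / t½ = 0.693147 / 40.4 = 0.01716 h⁻¹
e^(−kτ) = e^(−0.01716 × 16.5) = 0.7534
Accumulation ratio R = 1 / (1 − e^(−kτ)) = 1 / (1 − 0.7534) = 4.055
Steady-state trough = C₀ × R × e^(−kτ) = 26.4 × 4.055 × 0.7534 = 80.65 mg/L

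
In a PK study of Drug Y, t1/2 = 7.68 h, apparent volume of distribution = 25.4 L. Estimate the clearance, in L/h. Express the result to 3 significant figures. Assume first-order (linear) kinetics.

k = ln2 / t½ = 0.693147 / 7.68 = 0.09025 h⁻¹
CL = k × Vd = 0.09025 × 25.4 = 2.292 L/h

2.29 L/h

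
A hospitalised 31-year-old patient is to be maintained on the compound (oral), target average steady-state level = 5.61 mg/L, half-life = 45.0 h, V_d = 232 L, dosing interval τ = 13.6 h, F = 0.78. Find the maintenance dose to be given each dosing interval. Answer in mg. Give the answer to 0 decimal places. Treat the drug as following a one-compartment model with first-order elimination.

350 mg

k = ln2 / t½ = 0.693147 / 45.0 = 0.01540 h⁻¹
CL = k × Vd = 0.01540 × 232 = 3.573 L/h
At steady state, F × (Dose/τ) = Css × CL.
Dose = Css × CL × τ / F = 5.61 × 3.573 × 13.6 / 0.78 = 349.5 mg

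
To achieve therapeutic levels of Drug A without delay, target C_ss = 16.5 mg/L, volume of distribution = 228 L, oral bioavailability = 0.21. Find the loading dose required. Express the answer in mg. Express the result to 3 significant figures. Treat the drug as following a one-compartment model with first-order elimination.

17900 mg

LD = Css × Vd / F = 16.5 × 228 / 0.21 = 17910 mg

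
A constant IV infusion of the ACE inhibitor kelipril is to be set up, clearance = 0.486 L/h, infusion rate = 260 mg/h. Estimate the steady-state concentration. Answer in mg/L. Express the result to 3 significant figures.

535 mg/L

At steady state Css = R₀ / CL = 260 / 0.4860 = 535.0 mg/L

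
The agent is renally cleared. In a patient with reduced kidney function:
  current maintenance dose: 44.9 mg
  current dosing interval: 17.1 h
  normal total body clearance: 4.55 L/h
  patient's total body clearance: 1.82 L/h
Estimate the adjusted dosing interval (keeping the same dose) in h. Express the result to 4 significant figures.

To keep the same average steady-state level, dosing rate must scale with clearance.
CL ratio = 1.82 / 4.55 = 0.4000
New interval (same dose) = 17.1 / 0.4000 = 42.75 h

42.75 h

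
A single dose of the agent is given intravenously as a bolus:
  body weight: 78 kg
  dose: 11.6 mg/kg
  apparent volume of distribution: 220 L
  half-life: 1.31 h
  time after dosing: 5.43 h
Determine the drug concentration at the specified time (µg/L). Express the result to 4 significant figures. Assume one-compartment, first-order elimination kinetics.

Total dose = 11.6 × 78 = 904.8 mg
C₀ = Dose / Vd = 904.8 / 220 = 4.113 mg/L
k = ln2 / t½ = 0.693147 / 1.31 = 0.5291 h⁻¹
C = C₀ · e^(−k·t) = 4.113 × e^(−0.5291 × 5.43)
  = 4.113 × 0.05653 = 0.2325 mg/L
Convert: 0.2325 mg/L × 1000 = 232.5 µg/L

232.5 µg/L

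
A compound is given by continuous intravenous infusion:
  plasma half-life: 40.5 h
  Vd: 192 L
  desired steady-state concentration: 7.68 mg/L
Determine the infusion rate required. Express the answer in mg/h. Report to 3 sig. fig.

k = ln2 / t½ = 0.693147 / 40.5 = 0.01711 h⁻¹
CL = k × Vd = 0.01711 × 192 = 3.285 L/h
At steady state, infusion rate R₀ = Css × CL = 7.68 × 3.285 = 25.23 mg/h

25.2 mg/h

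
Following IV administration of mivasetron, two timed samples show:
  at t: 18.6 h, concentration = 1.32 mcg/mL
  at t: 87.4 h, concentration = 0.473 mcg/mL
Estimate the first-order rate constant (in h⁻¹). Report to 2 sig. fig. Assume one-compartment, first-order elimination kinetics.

k = ln(C₁/C₂) / (t₂ − t₁) = ln(1.32/0.473) / (87.4 − 18.6)
  = 1.026 / 68.80 = 0.01491 h⁻¹

0.015 h⁻¹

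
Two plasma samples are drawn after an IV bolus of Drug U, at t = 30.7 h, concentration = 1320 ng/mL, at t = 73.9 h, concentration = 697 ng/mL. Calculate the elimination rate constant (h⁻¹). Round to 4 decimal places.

k = ln(C₁/C₂) / (t₂ − t₁) = ln(1320/697) / (73.9 − 30.7)
  = 0.6386 / 43.20 = 0.01478 h⁻¹

0.0148 h⁻¹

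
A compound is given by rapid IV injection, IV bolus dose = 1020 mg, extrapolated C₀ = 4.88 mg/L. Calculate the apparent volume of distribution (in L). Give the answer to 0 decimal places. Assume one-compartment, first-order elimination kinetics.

209 L

Vd = Dose / C₀ = 1020 / 4.88 = 209.0 L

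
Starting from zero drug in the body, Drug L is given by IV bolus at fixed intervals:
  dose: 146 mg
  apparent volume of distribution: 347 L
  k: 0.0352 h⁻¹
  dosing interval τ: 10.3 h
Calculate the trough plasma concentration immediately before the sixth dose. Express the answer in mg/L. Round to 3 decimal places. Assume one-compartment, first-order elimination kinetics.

C₀ per dose = Dose / Vd = 146 / 347 = 0.4207 mg/L
Fraction remaining after one interval: r = e^(−kτ) = e^(−0.03520 × 10.3) = 0.6959
Before dose 6, 5 doses have been given (aged 1τ, 2τ, 3τ, 4τ, 5τ).
C_trough = C₀ × (r + r² + … + r^5) = C₀ × r(1−r^5)/(1−r)
        = 0.4207 × 0.6959 × (1 − 0.1632) / (1 − 0.6959) = 0.8056 mg/L

0.806 mg/L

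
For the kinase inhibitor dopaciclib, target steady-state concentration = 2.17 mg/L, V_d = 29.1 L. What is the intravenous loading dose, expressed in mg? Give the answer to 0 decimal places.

63 mg

LD = Css × Vd = 2.17 × 29.1 = 63.15 mg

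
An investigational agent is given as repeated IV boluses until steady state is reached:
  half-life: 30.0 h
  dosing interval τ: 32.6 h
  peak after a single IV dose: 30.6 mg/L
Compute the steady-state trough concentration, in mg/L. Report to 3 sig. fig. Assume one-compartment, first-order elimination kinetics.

k = ln2 / t½ = 0.693147 / 30.0 = 0.02310 h⁻¹
e^(−kτ) = e^(−0.02310 × 32.6) = 0.4709
Accumulation ratio R = 1 / (1 − e^(−kτ)) = 1 / (1 − 0.4709) = 1.890
Steady-state trough = C₀ × R × e^(−kτ) = 30.6 × 1.890 × 0.4709 = 27.23 mg/L

27.2 mg/L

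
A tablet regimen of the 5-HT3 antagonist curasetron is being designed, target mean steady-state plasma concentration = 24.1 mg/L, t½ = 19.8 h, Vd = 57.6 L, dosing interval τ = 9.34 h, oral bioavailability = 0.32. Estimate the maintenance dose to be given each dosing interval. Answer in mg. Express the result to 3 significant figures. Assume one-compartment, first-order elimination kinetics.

1420 mg

k = ln2 / t½ = 0.693147 / 19.8 = 0.03501 h⁻¹
CL = k × Vd = 0.03501 × 57.6 = 2.017 L/h
At steady state, F × (Dose/τ) = Css × CL.
Dose = Css × CL × τ / F = 24.1 × 2.017 × 9.34 / 0.32 = 1419 mg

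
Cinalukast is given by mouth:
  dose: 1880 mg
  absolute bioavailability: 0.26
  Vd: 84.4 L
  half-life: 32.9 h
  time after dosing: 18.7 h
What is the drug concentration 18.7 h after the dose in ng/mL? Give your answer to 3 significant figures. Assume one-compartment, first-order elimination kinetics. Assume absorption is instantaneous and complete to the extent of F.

3910 ng/mL

Amount reaching circulation = F × Dose = 0.26 × 1880 = 488.8 mg
C₀ = F·Dose / Vd = 488.8 / 84.4 = 5.791 mg/L
k = ln2 / t½ = 0.693147 / 32.9 = 0.02107 h⁻¹
C = C₀ · e^(−k·t) = 5.791 × e^(−0.02107 × 18.7)
  = 5.791 × 0.6743 = 3.905 mg/L
Convert: 3.905 mg/L × 1000 = 3905 ng/mL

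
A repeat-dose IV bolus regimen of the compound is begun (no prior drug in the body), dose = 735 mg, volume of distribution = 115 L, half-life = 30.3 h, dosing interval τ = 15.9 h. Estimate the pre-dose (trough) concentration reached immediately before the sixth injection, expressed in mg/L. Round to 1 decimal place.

12.2 mg/L

C₀ per dose = Dose / Vd = 735 / 115 = 6.391 mg/L
k = ln2 / t½ = 0.693147 / 30.3 = 0.02288 h⁻¹
Fraction remaining after one interval: r = e^(−kτ) = e^(−0.02288 × 15.9) = 0.6950
Before dose 6, 5 doses have been given (aged 1τ, 2τ, 3τ, 4τ, 5τ).
C_trough = C₀ × (r + r² + … + r^5) = C₀ × r(1−r^5)/(1−r)
        = 6.391 × 0.6950 × (1 − 0.1622) / (1 − 0.6950) = 12.20 mg/L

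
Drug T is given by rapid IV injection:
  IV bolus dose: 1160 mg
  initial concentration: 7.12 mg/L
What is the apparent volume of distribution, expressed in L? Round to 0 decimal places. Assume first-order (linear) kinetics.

163 L

Vd = Dose / C₀ = 1160 / 7.12 = 162.9 L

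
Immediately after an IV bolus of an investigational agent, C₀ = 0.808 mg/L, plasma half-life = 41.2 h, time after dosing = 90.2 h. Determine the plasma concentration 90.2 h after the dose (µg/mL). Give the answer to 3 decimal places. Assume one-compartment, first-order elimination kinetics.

0.177 µg/mL

k = ln2 / t½ = 0.693147 / 41.2 = 0.01682 h⁻¹
C = C₀ · e^(−k·t) = 0.8080 × e^(−0.01682 × 90.2)
  = 0.8080 × 0.2193 = 0.1772 mg/L
(0.1772 mg/L = 0.1772 µg/mL)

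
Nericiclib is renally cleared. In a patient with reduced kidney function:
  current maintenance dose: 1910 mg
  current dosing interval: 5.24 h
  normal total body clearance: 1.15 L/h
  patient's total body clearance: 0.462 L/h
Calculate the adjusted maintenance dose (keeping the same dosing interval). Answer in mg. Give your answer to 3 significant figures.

To keep the same average steady-state level, dosing rate must scale with clearance.
CL ratio = 0.462 / 1.15 = 0.4017
New dose (same interval) = 1910 × 0.4017 = 767.2 mg

767 mg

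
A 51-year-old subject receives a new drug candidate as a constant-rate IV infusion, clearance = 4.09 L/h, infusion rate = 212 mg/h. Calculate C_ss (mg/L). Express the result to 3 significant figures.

At steady state Css = R₀ / CL = 212 / 4.090 = 51.83 mg/L

51.8 mg/L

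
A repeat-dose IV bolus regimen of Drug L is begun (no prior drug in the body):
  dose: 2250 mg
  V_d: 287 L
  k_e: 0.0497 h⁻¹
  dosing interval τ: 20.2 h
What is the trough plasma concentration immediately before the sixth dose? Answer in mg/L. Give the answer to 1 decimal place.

C₀ per dose = Dose / Vd = 2250 / 287 = 7.840 mg/L
Fraction remaining after one interval: r = e^(−kτ) = e^(−0.04970 × 20.2) = 0.3664
Before dose 6, 5 doses have been given (aged 1τ, 2τ, 3τ, 4τ, 5τ).
C_trough = C₀ × (r + r² + … + r^5) = C₀ × r(1−r^5)/(1−r)
        = 7.840 × 0.3664 × (1 − 0.006604) / (1 − 0.3664) = 4.504 mg/L

4.5 mg/L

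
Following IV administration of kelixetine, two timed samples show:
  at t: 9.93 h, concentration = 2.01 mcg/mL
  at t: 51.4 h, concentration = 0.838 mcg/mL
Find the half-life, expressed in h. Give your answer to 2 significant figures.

33 h

k = ln(C₁/C₂) / (t₂ − t₁) = ln(2.01/0.838) / (51.4 − 9.93)
  = 0.8749 / 41.47 = 0.02110 h⁻¹
t½ = ln2 / k = 0.693147 / 0.02110 = 32.85 h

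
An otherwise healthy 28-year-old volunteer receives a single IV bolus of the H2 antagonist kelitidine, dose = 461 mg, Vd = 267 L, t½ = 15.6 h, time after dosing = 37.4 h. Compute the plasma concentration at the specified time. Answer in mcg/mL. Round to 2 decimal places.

C₀ = Dose / Vd = 461.0 / 267 = 1.727 mg/L
k = ln2 / t½ = 0.693147 / 15.6 = 0.04443 h⁻¹
C = C₀ · e^(−k·t) = 1.727 × e^(−0.04443 × 37.4)
  = 1.727 × 0.1898 = 0.3278 mg/L
(0.3278 mg/L = 0.3278 mcg/mL)

0.33 mcg/mL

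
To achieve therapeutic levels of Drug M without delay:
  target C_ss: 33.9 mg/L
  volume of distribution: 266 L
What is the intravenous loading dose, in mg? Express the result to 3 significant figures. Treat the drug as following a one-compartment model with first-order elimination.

9020 mg

LD = Css × Vd = 33.9 × 266 = 9017 mg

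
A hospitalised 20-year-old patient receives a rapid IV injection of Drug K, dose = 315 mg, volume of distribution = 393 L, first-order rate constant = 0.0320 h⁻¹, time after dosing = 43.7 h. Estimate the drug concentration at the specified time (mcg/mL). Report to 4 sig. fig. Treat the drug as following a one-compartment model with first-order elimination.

C₀ = Dose / Vd = 315.0 / 393 = 0.8015 mg/L
C = C₀ · e^(−k·t) = 0.8015 × e^(−0.03200 × 43.7)
  = 0.8015 × 0.2470 = 0.1980 mg/L
(0.1980 mg/L = 0.1980 mcg/mL)

0.1980 mcg/mL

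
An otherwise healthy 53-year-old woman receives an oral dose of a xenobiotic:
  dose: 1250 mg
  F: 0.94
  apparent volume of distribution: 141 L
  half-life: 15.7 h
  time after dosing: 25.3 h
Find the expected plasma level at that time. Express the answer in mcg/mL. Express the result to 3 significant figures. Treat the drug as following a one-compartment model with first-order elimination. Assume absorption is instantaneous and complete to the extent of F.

2.73 mcg/mL

Amount reaching circulation = F × Dose = 0.94 × 1250 = 1175 mg
C₀ = F·Dose / Vd = 1175 / 141 = 8.333 mg/L
k = ln2 / t½ = 0.693147 / 15.7 = 0.04415 h⁻¹
C = C₀ · e^(−k·t) = 8.333 × e^(−0.04415 × 25.3)
  = 8.333 × 0.3273 = 2.727 mg/L
(2.727 mg/L = 2.727 mcg/mL)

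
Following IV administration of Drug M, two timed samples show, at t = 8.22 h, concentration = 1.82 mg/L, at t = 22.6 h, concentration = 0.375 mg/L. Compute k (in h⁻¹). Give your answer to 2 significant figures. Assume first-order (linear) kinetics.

0.11 h⁻¹

k = ln(C₁/C₂) / (t₂ − t₁) = ln(1.82/0.375) / (22.6 − 8.22)
  = 1.580 / 14.38 = 0.1099 h⁻¹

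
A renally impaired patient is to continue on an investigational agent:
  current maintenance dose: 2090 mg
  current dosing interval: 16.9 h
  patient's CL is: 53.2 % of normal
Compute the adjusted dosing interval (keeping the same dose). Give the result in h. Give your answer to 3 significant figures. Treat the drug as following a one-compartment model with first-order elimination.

31.8 h

To keep the same average steady-state level, dosing rate must scale with clearance.
CL ratio = 53.2 / 100 = 0.5320
New interval (same dose) = 16.9 / 0.5320 = 31.77 h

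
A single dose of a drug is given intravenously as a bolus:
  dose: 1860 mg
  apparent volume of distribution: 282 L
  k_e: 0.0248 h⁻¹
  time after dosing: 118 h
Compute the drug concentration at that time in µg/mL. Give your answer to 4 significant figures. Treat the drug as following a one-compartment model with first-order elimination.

C₀ = Dose / Vd = 1860 / 282 = 6.596 mg/L
C = C₀ · e^(−k·t) = 6.596 × e^(−0.02480 × 118)
  = 6.596 × 0.05359 = 0.3535 mg/L
(0.3535 mg/L = 0.3535 µg/mL)

0.3535 µg/mL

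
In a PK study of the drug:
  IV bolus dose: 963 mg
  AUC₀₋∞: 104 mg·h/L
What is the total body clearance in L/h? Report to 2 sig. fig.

CL = Dose / AUC = 963 / 104 = 9.260 L/h

9.3 L/h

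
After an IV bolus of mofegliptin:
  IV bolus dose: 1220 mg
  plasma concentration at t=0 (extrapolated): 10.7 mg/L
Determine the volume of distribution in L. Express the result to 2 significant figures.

Vd = Dose / C₀ = 1220 / 10.7 = 114.0 L

110 L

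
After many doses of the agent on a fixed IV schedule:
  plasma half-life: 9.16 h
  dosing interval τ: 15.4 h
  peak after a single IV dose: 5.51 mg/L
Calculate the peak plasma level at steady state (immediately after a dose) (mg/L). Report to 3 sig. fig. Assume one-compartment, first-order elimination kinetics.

k = ln2 / t½ = 0.693147 / 9.16 = 0.07567 h⁻¹
e^(−kτ) = e^(−0.07567 × 15.4) = 0.3118
Accumulation ratio R = 1 / (1 − e^(−kτ)) = 1 / (1 − 0.3118) = 1.453
Steady-state peak = C₀ × R = 5.51 × 1.453 = 8.006 mg/L

8.01 mg/L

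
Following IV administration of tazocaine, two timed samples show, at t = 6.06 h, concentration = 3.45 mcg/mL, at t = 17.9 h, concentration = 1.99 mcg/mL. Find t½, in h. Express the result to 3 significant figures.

14.9 h

k = ln(C₁/C₂) / (t₂ − t₁) = ln(3.45/1.99) / (17.9 − 6.06)
  = 0.5502 / 11.84 = 0.04647 h⁻¹
t½ = ln2 / k = 0.693147 / 0.04647 = 14.92 h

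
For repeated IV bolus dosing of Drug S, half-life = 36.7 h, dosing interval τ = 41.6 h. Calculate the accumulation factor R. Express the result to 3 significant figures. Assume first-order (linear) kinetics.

1.84

k = ln2 / t½ = 0.693147 / 36.7 = 0.01889 h⁻¹
e^(−kτ) = e^(−0.01889 × 41.6) = 0.4557
Accumulation ratio R = 1 / (1 − e^(−kτ)) = 1 / (1 − 0.4557) = 1.837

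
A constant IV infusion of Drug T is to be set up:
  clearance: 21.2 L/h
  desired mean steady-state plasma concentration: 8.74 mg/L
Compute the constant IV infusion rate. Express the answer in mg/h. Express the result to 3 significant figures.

185 mg/h

At steady state, infusion rate R₀ = Css × CL = 8.74 × 21.20 = 185.3 mg/h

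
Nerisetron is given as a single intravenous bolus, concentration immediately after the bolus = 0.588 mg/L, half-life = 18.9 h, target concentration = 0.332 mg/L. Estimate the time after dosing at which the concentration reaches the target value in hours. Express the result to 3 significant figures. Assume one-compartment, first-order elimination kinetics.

15.6 h

k = ln2 / t½ = 0.693147 / 18.9 = 0.03667 h⁻¹
t = ln(C₀ / C) / k = ln(0.5880 / 0.332) / 0.03667
  = ln(1.771) / 0.03667 = 0.5715 / 0.03667 = 15.58 h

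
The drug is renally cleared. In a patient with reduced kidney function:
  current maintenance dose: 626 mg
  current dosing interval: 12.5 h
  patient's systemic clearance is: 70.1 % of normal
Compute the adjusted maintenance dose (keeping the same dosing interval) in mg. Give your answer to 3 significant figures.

439 mg

To keep the same average steady-state level, dosing rate must scale with clearance.
CL ratio = 70.1 / 100 = 0.7010
New dose (same interval) = 626 × 0.7010 = 438.8 mg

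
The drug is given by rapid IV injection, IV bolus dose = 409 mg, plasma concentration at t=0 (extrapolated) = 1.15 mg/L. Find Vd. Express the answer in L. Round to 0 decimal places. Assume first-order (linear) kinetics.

Vd = Dose / C₀ = 409.0 / 1.15 = 355.7 L

356 L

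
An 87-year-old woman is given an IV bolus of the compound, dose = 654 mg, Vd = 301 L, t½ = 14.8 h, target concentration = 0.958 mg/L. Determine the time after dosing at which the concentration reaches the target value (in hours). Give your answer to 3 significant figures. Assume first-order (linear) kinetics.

17.5 h

C₀ = Dose / Vd = 654.0 / 301 = 2.173 mg/L
k = ln2 / t½ = 0.693147 / 14.8 = 0.04683 h⁻¹
t = ln(C₀ / C) / k = ln(2.173 / 0.958) / 0.04683
  = ln(2.268) / 0.04683 = 0.8189 / 0.04683 = 17.49 h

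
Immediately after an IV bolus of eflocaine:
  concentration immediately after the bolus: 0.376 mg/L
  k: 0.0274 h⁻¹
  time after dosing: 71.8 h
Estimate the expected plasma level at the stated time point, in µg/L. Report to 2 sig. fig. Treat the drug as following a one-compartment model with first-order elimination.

53 µg/L

C = C₀ · e^(−k·t) = 0.3760 × e^(−0.02740 × 71.8)
  = 0.3760 × 0.1398 = 0.05256 mg/L
Convert: 0.05256 mg/L × 1000 = 52.56 µg/L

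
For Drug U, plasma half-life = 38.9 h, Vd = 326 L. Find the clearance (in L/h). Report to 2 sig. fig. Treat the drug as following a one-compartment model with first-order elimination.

5.8 L/h

k = ln2 / t½ = 0.693147 / 38.9 = 0.01782 h⁻¹
CL = k × Vd = 0.01782 × 326 = 5.809 L/h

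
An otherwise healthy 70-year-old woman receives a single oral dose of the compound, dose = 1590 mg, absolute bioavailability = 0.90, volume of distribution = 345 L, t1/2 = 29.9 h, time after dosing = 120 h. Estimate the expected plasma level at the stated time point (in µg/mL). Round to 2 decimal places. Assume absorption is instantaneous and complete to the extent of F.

Amount reaching circulation = F × Dose = 0.90 × 1590 = 1431 mg
C₀ = F·Dose / Vd = 1431 / 345 = 4.148 mg/L
k = ln2 / t½ = 0.693147 / 29.9 = 0.02318 h⁻¹
C = C₀ · e^(−k·t) = 4.148 × e^(−0.02318 × 120)
  = 4.148 × 0.06194 = 0.2569 mg/L
(0.2569 mg/L = 0.2569 µg/mL)

0.26 µg/mL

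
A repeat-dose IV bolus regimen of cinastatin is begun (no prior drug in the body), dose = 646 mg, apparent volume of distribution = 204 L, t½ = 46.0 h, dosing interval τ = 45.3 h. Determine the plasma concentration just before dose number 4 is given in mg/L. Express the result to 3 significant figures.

C₀ per dose = Dose / Vd = 646 / 204 = 3.167 mg/L
k = ln2 / t½ = 0.693147 / 46.0 = 0.01507 h⁻¹
Fraction remaining after one interval: r = e^(−kτ) = e^(−0.01507 × 45.3) = 0.5053
Before dose 4, 3 doses have been given (aged 1τ, 2τ, 3τ).
C_trough = C₀ × (r + r² + … + r^3) = C₀ × r(1−r^3)/(1−r)
        = 3.167 × 0.5053 × (1 − 0.1290) / (1 − 0.5053) = 2.818 mg/L

2.82 mg/L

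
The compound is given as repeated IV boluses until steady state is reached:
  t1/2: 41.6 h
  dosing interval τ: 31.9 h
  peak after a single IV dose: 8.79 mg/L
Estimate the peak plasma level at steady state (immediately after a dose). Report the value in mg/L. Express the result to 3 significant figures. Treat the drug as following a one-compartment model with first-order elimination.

k = ln2 / t½ = 0.693147 / 41.6 = 0.01666 h⁻¹
e^(−kτ) = e^(−0.01666 × 31.9) = 0.5877
Accumulation ratio R = 1 / (1 − e^(−kτ)) = 1 / (1 − 0.5877) = 2.425
Steady-state peak = C₀ × R = 8.79 × 2.425 = 21.32 mg/L

21.3 mg/L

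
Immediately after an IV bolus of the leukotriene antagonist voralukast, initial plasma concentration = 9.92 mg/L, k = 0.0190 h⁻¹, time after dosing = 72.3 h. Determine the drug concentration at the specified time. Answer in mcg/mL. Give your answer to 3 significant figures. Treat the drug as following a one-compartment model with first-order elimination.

2.51 mcg/mL

C = C₀ · e^(−k·t) = 9.920 × e^(−0.01900 × 72.3)
  = 9.920 × 0.2532 = 2.512 mg/L
(2.512 mg/L = 2.512 mcg/mL)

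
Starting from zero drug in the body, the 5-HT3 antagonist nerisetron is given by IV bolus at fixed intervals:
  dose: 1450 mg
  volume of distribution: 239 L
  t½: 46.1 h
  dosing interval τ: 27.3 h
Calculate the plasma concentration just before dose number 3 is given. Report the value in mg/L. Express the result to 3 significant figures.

6.69 mg/L

C₀ per dose = Dose / Vd = 1450 / 239 = 6.067 mg/L
k = ln2 / t½ = 0.693147 / 46.1 = 0.01504 h⁻¹
Fraction remaining after one interval: r = e^(−kτ) = e^(−0.01504 × 27.3) = 0.6633
Before dose 3, 2 doses have been given (aged 1τ, 2τ).
C_trough = C₀ × (r + r²) = 6.067 × (0.6633 + 0.4400) = 6.694 mg/L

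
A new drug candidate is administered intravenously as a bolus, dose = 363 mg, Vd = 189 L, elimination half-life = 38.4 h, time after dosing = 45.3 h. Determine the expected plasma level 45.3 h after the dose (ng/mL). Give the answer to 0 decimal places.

C₀ = Dose / Vd = 363.0 / 189 = 1.921 mg/L
k = ln2 / t½ = 0.693147 / 38.4 = 0.01805 h⁻¹
C = C₀ · e^(−k·t) = 1.921 × e^(−0.01805 × 45.3)
  = 1.921 × 0.4415 = 0.8481 mg/L
Convert: 0.8481 mg/L × 1000 = 848.1 ng/mL

848 ng/mL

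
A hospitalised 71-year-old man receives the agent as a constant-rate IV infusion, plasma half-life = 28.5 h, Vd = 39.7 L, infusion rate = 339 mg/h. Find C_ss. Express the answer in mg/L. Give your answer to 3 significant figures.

k = ln2 / t½ = 0.693147 / 28.5 = 0.02432 h⁻¹
CL = k × Vd = 0.02432 × 39.7 = 0.9655 L/h
At steady state Css = R₀ / CL = 339 / 0.9655 = 351.1 mg/L

351 mg/L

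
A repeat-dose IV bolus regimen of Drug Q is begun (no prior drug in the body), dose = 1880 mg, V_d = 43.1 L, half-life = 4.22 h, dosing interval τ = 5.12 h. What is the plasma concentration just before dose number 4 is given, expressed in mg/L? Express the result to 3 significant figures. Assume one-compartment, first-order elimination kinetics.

30.4 mg/L

C₀ per dose = Dose / Vd = 1880 / 43.1 = 43.62 mg/L
k = ln2 / t½ = 0.693147 / 4.22 = 0.1643 h⁻¹
Fraction remaining after one interval: r = e^(−kτ) = e^(−0.1643 × 5.12) = 0.4312
Before dose 4, 3 doses have been given (aged 1τ, 2τ, 3τ).
C_trough = C₀ × (r + r² + … + r^3) = C₀ × r(1−r^3)/(1−r)
        = 43.62 × 0.4312 × (1 − 0.08017) / (1 − 0.4312) = 30.42 mg/L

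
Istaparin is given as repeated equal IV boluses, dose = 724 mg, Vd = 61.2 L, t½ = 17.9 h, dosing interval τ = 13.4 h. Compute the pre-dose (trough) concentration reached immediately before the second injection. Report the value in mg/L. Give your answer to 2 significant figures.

7.0 mg/L

C₀ per dose = Dose / Vd = 724 / 61.2 = 11.83 mg/L
k = ln2 / t½ = 0.693147 / 17.9 = 0.03872 h⁻¹
Fraction remaining after one interval: r = e^(−kτ) = e^(−0.03872 × 13.4) = 0.5952
Before dose 2, 1 dose has been given (aged 1τ).
C_trough = C₀ × r = 11.83 × 0.5952 = 7.041 mg/L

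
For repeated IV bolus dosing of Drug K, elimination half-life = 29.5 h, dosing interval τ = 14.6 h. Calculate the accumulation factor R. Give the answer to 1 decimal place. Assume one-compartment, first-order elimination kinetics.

k = ln2 / t½ = 0.693147 / 29.5 = 0.02350 h⁻¹
e^(−kτ) = e^(−0.02350 × 14.6) = 0.7096
Accumulation ratio R = 1 / (1 − e^(−kτ)) = 1 / (1 − 0.7096) = 3.444

3.4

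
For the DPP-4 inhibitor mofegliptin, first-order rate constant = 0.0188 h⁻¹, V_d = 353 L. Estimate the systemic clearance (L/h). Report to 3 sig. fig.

CL = k × Vd = 0.0188 × 353 = 6.636 L/h

6.64 L/h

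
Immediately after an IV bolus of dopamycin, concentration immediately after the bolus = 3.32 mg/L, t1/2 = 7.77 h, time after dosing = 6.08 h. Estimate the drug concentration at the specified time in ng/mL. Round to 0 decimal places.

1930 ng/mL

k = ln2 / t½ = 0.693147 / 7.77 = 0.08921 h⁻¹
C = C₀ · e^(−k·t) = 3.320 × e^(−0.08921 × 6.08)
  = 3.320 × 0.5814 = 1.930 mg/L
Convert: 1.930 mg/L × 1000 = 1930 ng/mL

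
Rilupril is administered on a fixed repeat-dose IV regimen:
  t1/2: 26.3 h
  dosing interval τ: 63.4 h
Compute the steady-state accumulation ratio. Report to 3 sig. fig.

k = ln2 / t½ = 0.693147 / 26.3 = 0.02636 h⁻¹
e^(−kτ) = e^(−0.02636 × 63.4) = 0.1880
Accumulation ratio R = 1 / (1 − e^(−kτ)) = 1 / (1 − 0.1880) = 1.232

1.23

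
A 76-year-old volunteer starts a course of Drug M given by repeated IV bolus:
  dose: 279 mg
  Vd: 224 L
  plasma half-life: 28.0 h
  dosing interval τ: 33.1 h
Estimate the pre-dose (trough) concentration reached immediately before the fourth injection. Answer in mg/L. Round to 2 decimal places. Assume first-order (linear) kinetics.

0.90 mg/L

C₀ per dose = Dose / Vd = 279 / 224 = 1.246 mg/L
k = ln2 / t½ = 0.693147 / 28.0 = 0.02476 h⁻¹
Fraction remaining after one interval: r = e^(−kτ) = e^(−0.02476 × 33.1) = 0.4406
Before dose 4, 3 doses have been given (aged 1τ, 2τ, 3τ).
C_trough = C₀ × (r + r² + … + r^3) = C₀ × r(1−r^3)/(1−r)
        = 1.246 × 0.4406 × (1 − 0.08553) / (1 − 0.4406) = 0.8974 mg/L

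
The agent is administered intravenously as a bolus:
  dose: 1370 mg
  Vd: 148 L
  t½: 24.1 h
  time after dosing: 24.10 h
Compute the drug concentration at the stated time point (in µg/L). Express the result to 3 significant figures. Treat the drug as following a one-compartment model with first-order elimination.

C₀ = Dose / Vd = 1370 / 148 = 9.257 mg/L
k = ln2 / t½ = 0.693147 / 24.1 = 0.02876 h⁻¹
t / t½ = 24.10 / 24.1 = 1 half-lives
C = C₀ × (1/2)^1 = 9.257 × 0.5000 = 4.629 mg/L
Convert: 4.629 mg/L × 1000 = 4629 µg/L

4630 µg/L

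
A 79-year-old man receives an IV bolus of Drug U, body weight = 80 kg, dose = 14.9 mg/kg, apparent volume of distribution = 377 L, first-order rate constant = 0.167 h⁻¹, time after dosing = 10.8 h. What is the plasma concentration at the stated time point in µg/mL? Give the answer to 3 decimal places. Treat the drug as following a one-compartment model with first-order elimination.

0.521 µg/mL

Total dose = 14.9 × 80 = 1192 mg
C₀ = Dose / Vd = 1192 / 377 = 3.162 mg/L
C = C₀ · e^(−k·t) = 3.162 × e^(−0.1670 × 10.8)
  = 3.162 × 0.1647 = 0.5208 mg/L
(0.5208 mg/L = 0.5208 µg/mL)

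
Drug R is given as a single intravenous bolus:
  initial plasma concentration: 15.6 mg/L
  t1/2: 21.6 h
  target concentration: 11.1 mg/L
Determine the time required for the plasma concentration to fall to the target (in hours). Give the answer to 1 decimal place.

10.6 h

k = ln2 / t½ = 0.693147 / 21.6 = 0.03209 h⁻¹
t = ln(C₀ / C) / k = ln(15.60 / 11.1) / 0.03209
  = ln(1.405) / 0.03209 = 0.3400 / 0.03209 = 10.60 h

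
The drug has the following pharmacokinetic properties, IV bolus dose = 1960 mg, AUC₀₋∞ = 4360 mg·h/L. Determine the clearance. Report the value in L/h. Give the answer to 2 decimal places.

CL = Dose / AUC = 1960 / 4360 = 0.4495 L/h

0.45 L/h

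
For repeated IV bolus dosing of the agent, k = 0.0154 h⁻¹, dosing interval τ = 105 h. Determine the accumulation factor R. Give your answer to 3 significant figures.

e^(−kτ) = e^(−0.01540 × 105) = 0.1985
Accumulation ratio R = 1 / (1 − e^(−kτ)) = 1 / (1 − 0.1985) = 1.248

1.25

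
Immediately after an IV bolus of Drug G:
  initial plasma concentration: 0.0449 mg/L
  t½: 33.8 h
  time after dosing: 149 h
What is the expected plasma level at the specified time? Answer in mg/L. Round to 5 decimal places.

0.00211 mg/L

k = ln2 / t½ = 0.693147 / 33.8 = 0.02051 h⁻¹
C = C₀ · e^(−k·t) = 0.04490 × e^(−0.02051 × 149)
  = 0.04490 × 0.04708 = 0.002114 mg/L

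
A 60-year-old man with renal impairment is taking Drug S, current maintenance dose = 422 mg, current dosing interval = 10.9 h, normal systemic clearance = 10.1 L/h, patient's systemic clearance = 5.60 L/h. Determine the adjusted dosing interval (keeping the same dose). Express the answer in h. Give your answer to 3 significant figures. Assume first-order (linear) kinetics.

To keep the same average steady-state level, dosing rate must scale with clearance.
CL ratio = 5.60 / 10.1 = 0.5545
New interval (same dose) = 10.9 / 0.5545 = 19.66 h

19.7 h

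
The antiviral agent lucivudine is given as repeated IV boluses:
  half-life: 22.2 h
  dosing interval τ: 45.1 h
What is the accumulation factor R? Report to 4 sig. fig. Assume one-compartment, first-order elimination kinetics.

1.324

k = ln2 / t½ = 0.693147 / 22.2 = 0.03122 h⁻¹
e^(−kτ) = e^(−0.03122 × 45.1) = 0.2446
Accumulation ratio R = 1 / (1 − e^(−kτ)) = 1 / (1 − 0.2446) = 1.324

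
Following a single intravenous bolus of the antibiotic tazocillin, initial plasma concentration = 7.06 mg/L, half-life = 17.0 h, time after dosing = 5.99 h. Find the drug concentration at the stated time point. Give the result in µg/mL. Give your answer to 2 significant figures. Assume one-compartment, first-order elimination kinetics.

5.5 µg/mL

k = ln2 / t½ = 0.693147 / 17.0 = 0.04077 h⁻¹
C = C₀ · e^(−k·t) = 7.060 × e^(−0.04077 × 5.99)
  = 7.060 × 0.7833 = 5.530 mg/L
(5.530 mg/L = 5.530 µg/mL)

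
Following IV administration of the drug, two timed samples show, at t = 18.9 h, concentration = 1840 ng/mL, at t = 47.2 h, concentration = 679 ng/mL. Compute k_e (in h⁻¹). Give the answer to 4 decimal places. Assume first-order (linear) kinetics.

k = ln(C₁/C₂) / (t₂ − t₁) = ln(1840/679) / (47.2 − 18.9)
  = 0.9969 / 28.30 = 0.03523 h⁻¹

0.0352 h⁻¹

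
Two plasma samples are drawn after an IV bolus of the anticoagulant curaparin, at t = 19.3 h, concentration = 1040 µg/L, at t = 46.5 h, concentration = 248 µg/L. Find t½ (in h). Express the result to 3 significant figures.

k = ln(C₁/C₂) / (t₂ − t₁) = ln(1040/248) / (46.5 − 19.3)
  = 1.434 / 27.20 = 0.05272 h⁻¹
t½ = ln2 / k = 0.693147 / 0.05272 = 13.15 h

13.2 h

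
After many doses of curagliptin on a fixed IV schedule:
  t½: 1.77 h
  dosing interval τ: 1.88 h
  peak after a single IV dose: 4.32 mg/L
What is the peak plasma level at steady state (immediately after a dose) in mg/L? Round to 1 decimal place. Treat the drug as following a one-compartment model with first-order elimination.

8.3 mg/L

k = ln2 / t½ = 0.693147 / 1.77 = 0.3916 h⁻¹
e^(−kτ) = e^(−0.3916 × 1.88) = 0.4789
Accumulation ratio R = 1 / (1 − e^(−kτ)) = 1 / (1 − 0.4789) = 1.919
Steady-state peak = C₀ × R = 4.32 × 1.919 = 8.290 mg/L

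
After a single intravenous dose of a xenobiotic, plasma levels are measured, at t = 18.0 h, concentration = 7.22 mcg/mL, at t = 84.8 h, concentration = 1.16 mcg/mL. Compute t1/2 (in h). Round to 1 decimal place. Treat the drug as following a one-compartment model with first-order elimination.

k = ln(C₁/C₂) / (t₂ − t₁) = ln(7.22/1.16) / (84.8 − 18.0)
  = 1.828 / 66.80 = 0.02737 h⁻¹
t½ = ln2 / k = 0.693147 / 0.02737 = 25.33 h

25.3 h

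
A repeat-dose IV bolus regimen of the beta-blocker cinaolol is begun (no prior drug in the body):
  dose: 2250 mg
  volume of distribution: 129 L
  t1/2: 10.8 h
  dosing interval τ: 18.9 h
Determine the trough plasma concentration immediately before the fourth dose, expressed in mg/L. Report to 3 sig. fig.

C₀ per dose = Dose / Vd = 2250 / 129 = 17.44 mg/L
k = ln2 / t½ = 0.693147 / 10.8 = 0.06418 h⁻¹
Fraction remaining after one interval: r = e^(−kτ) = e^(−0.06418 × 18.9) = 0.2973
Before dose 4, 3 doses have been given (aged 1τ, 2τ, 3τ).
C_trough = C₀ × (r + r² + … + r^3) = C₀ × r(1−r^3)/(1−r)
        = 17.44 × 0.2973 × (1 − 0.02628) / (1 − 0.2973) = 7.185 mg/L

7.19 mg/L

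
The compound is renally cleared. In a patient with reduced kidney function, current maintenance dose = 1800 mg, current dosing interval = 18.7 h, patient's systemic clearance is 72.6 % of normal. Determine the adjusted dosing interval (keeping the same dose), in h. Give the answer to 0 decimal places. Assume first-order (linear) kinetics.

To keep the same average steady-state level, dosing rate must scale with clearance.
CL ratio = 72.6 / 100 = 0.7260
New interval (same dose) = 18.7 / 0.7260 = 25.76 h

26 h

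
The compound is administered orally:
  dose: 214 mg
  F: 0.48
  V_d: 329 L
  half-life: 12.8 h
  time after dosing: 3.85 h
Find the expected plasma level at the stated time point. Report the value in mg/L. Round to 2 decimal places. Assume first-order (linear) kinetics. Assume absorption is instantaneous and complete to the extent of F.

Amount reaching circulation = F × Dose = 0.48 × 214.0 = 102.7 mg
C₀ = F·Dose / Vd = 102.7 / 329 = 0.3122 mg/L
k = ln2 / t½ = 0.693147 / 12.8 = 0.05415 h⁻¹
C = C₀ · e^(−k·t) = 0.3122 × e^(−0.05415 × 3.85)
  = 0.3122 × 0.8118 = 0.2534 mg/L

0.25 mg/L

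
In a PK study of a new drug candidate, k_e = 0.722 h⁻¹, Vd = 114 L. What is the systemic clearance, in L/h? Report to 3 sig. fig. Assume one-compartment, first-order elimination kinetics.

CL = k × Vd = 0.722 × 114 = 82.31 L/h

82.3 L/h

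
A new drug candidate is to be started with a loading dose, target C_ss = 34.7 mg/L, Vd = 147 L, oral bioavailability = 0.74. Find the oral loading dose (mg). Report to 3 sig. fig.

6890 mg

LD = Css × Vd / F = 34.7 × 147 / 0.74 = 6893 mg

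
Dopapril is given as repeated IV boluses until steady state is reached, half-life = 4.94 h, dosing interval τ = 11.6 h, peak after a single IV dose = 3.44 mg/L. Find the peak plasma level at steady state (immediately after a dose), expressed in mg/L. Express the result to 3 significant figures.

4.28 mg/L

k = ln2 / t½ = 0.693147 / 4.94 = 0.1403 h⁻¹
e^(−kτ) = e^(−0.1403 × 11.6) = 0.1964
Accumulation ratio R = 1 / (1 − e^(−kτ)) = 1 / (1 − 0.1964) = 1.244
Steady-state peak = C₀ × R = 3.44 × 1.244 = 4.279 mg/L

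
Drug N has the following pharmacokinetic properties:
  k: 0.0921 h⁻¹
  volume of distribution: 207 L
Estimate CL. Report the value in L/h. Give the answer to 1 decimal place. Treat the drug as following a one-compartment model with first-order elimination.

19.1 L/h

CL = k × Vd = 0.0921 × 207 = 19.06 L/h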